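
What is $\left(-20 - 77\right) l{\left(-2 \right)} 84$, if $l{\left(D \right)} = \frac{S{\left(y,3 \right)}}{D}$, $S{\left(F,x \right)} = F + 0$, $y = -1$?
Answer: $-4074$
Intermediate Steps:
$S{\left(F,x \right)} = F$
$l{\left(D \right)} = - \frac{1}{D}$
$\left(-20 - 77\right) l{\left(-2 \right)} 84 = \left(-20 - 77\right) \left(- \frac{1}{-2}\right) 84 = - 97 \left(\left(-1\right) \left(- \frac{1}{2}\right)\right) 84 = \left(-97\right) \frac{1}{2} \cdot 84 = \left(- \frac{97}{2}\right) 84 = -4074$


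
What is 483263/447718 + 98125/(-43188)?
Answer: -11530583153/9668022492 ≈ -1.1927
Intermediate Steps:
483263/447718 + 98125/(-43188) = 483263*(1/447718) + 98125*(-1/43188) = 483263/447718 - 98125/43188 = -11530583153/9668022492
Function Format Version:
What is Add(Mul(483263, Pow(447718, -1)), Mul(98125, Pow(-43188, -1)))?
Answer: Rational(-11530583153, 9668022492) ≈ -1.1927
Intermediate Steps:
Add(Mul(483263, Pow(447718, -1)), Mul(98125, Pow(-43188, -1))) = Add(Mul(483263, Rational(1, 447718)), Mul(98125, Rational(-1, 43188))) = Add(Rational(483263, 447718), Rational(-98125, 43188)) = Rational(-11530583153, 9668022492)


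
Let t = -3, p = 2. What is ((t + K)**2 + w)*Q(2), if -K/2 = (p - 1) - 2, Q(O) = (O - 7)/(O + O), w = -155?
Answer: 385/2 ≈ 192.50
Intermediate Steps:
Q(O) = (-7 + O)/(2*O) (Q(O) = (-7 + O)/((2*O)) = (-7 + O)*(1/(2*O)) = (-7 + O)/(2*O))
K = 2 (K = -2*((2 - 1) - 2) = -2*(1 - 2) = -2*(-1) = 2)
((t + K)**2 + w)*Q(2) = ((-3 + 2)**2 - 155)*((1/2)*(-7 + 2)/2) = ((-1)**2 - 155)*((1/2)*(1/2)*(-5)) = (1 - 155)*(-5/4) = -154*(-5/4) = 385/2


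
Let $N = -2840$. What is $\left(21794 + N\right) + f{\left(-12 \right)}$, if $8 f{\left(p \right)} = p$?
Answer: $\frac{37905}{2} \approx 18953.0$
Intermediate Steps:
$f{\left(p \right)} = \frac{p}{8}$
$\left(21794 + N\right) + f{\left(-12 \right)} = \left(21794 - 2840\right) + \frac{1}{8} \left(-12\right) = 18954 - \frac{3}{2} = \frac{37905}{2}$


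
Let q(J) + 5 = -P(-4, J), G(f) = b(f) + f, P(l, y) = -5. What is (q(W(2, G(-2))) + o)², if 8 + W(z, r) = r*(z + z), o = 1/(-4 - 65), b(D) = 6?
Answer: 1/4761 ≈ 0.00021004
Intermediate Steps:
o = -1/69 (o = 1/(-69) = -1/69 ≈ -0.014493)
G(f) = 6 + f
W(z, r) = -8 + 2*r*z (W(z, r) = -8 + r*(z + z) = -8 + r*(2*z) = -8 + 2*r*z)
q(J) = 0 (q(J) = -5 - 1*(-5) = -5 + 5 = 0)
(q(W(2, G(-2))) + o)² = (0 - 1/69)² = (-1/69)² = 1/4761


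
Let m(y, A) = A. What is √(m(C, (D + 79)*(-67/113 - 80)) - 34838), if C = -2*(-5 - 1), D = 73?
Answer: I*√601268254/113 ≈ 217.0*I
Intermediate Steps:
C = 12 (C = -2*(-6) = 12)
√(m(C, (D + 79)*(-67/113 - 80)) - 34838) = √((73 + 79)*(-67/113 - 80) - 34838) = √(152*(-67*1/113 - 80) - 34838) = √(152*(-67/113 - 80) - 34838) = √(152*(-9107/113) - 34838) = √(-1384264/113 - 34838) = √(-5320958/113) = I*√601268254/113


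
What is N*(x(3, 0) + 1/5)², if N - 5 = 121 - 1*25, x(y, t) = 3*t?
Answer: 101/25 ≈ 4.0400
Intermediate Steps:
N = 101 (N = 5 + (121 - 1*25) = 5 + (121 - 25) = 5 + 96 = 101)
N*(x(3, 0) + 1/5)² = 101*(3*0 + 1/5)² = 101*(0 + ⅕)² = 101*(⅕)² = 101*(1/25) = 101/25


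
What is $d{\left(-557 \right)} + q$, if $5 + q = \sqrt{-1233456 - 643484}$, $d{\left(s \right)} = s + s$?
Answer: $-1119 + 2 i \sqrt{469235} \approx -1119.0 + 1370.0 i$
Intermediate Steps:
$d{\left(s \right)} = 2 s$
$q = -5 + 2 i \sqrt{469235}$ ($q = -5 + \sqrt{-1233456 - 643484} = -5 + \sqrt{-1876940} = -5 + 2 i \sqrt{469235} \approx -5.0 + 1370.0 i$)
$d{\left(-557 \right)} + q = 2 \left(-557\right) - \left(5 - 2 i \sqrt{469235}\right) = -1114 - \left(5 - 2 i \sqrt{469235}\right) = -1119 + 2 i \sqrt{469235}$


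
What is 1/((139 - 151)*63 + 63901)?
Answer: 1/63145 ≈ 1.5837e-5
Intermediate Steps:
1/((139 - 151)*63 + 63901) = 1/(-12*63 + 63901) = 1/(-756 + 63901) = 1/63145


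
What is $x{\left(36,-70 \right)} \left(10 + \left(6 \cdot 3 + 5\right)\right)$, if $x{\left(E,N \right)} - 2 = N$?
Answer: $-2244$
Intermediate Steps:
$x{\left(E,N \right)} = 2 + N$
$x{\left(36,-70 \right)} \left(10 + \left(6 \cdot 3 + 5\right)\right) = \left(2 - 70\right) \left(10 + \left(6 \cdot 3 + 5\right)\right) = - 68 \left(10 + \left(18 + 5\right)\right) = - 68 \left(10 + 23\right) = \left(-68\right) 33 = -2244$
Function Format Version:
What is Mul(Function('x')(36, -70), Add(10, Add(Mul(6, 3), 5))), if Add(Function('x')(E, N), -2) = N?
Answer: -2244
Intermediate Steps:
Function('x')(E, N) = Add(2, N)
Mul(Function('x')(36, -70), Add(10, Add(Mul(6, 3), 5))) = Mul(Add(2, -70), Add(10, Add(Mul(6, 3), 5))) = Mul(-68, Add(10, Add(18, 5))) = Mul(-68, Add(10, 23)) = Mul(-68, 33) = -2244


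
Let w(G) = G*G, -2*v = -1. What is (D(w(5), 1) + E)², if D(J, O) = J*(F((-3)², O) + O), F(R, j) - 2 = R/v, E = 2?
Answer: 277729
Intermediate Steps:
v = ½ (v = -½*(-1) = ½ ≈ 0.50000)
w(G) = G²
F(R, j) = 2 + 2*R (F(R, j) = 2 + R/(½) = 2 + R*2 = 2 + 2*R)
D(J, O) = J*(20 + O) (D(J, O) = J*((2 + 2*(-3)²) + O) = J*((2 + 2*9) + O) = J*((2 + 18) + O) = J*(20 + O))
(D(w(5), 1) + E)² = (5²*(20 + 1) + 2)² = (25*21 + 2)² = (525 + 2)² = 527² = 277729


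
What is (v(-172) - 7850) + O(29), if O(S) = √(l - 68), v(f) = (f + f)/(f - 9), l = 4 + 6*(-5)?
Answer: -1420506/181 + I*√94 ≈ -7848.1 + 9.6954*I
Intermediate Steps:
l = -26 (l = 4 - 30 = -26)
v(f) = 2*f/(-9 + f) (v(f) = (2*f)/(-9 + f) = 2*f/(-9 + f))
O(S) = I*√94 (O(S) = √(-26 - 68) = √(-94) = I*√94)
(v(-172) - 7850) + O(29) = (2*(-172)/(-9 - 172) - 7850) + I*√94 = (2*(-172)/(-181) - 7850) + I*√94 = (2*(-172)*(-1/181) - 7850) + I*√94 = (344/181 - 7850) + I*√94 = -1420506/181 + I*√94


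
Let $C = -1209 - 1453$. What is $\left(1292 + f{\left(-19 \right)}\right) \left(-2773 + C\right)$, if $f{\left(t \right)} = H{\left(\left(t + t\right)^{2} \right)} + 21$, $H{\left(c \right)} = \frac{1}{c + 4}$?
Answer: $- \frac{10333157875}{1448} \approx -7.1362 \cdot 10^{6}$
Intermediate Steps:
$H{\left(c \right)} = \frac{1}{4 + c}$
$f{\left(t \right)} = 21 + \frac{1}{4 + 4 t^{2}}$ ($f{\left(t \right)} = \frac{1}{4 + \left(t + t\right)^{2}} + 21 = \frac{1}{4 + \left(2 t\right)^{2}} + 21 = \frac{1}{4 + 4 t^{2}} + 21 = 21 + \frac{1}{4 + 4 t^{2}}$)
$C = -2662$ ($C = -1209 - 1453 = -2662$)
$\left(1292 + f{\left(-19 \right)}\right) \left(-2773 + C\right) = \left(1292 + \frac{85 + 84 \left(-19\right)^{2}}{4 \left(1 + \left(-19\right)^{2}\right)}\right) \left(-2773 - 2662\right) = \left(1292 + \frac{85 + 84 \cdot 361}{4 \left(1 + 361\right)}\right) \left(-5435\right) = \left(1292 + \frac{85 + 30324}{4 \cdot 362}\right) \left(-5435\right) = \left(1292 + \frac{1}{4} \cdot \frac{1}{362} \cdot 30409\right) \left(-5435\right) = \left(1292 + \frac{30409}{1448}\right) \left(-5435\right) = \frac{1901225}{1448} \left(-5435\right) = - \frac{10333157875}{1448}$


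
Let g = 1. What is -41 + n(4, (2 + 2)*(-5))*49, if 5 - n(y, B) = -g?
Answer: 253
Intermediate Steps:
n(y, B) = 6 (n(y, B) = 5 - (-1) = 5 - 1*(-1) = 5 + 1 = 6)
-41 + n(4, (2 + 2)*(-5))*49 = -41 + 6*49 = -41 + 294 = 253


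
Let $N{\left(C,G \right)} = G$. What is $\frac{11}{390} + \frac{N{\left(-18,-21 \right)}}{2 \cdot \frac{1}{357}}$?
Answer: $- \frac{730952}{195} \approx -3748.5$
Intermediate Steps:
$\frac{11}{390} + \frac{N{\left(-18,-21 \right)}}{2 \cdot \frac{1}{357}} = \frac{11}{390} - \frac{21}{2 \cdot \frac{1}{357}} = 11 \cdot \frac{1}{390} - \frac{21}{2 \cdot \frac{1}{357}} = \frac{11}{390} - \frac{21}{\frac{2}{357}} = \frac{11}{390} - \frac{7497}{2} = - \frac{730952}{195}$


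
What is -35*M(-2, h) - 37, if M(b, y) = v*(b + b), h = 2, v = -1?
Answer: -177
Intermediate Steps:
M(b, y) = -2*b (M(b, y) = -(b + b) = -2*b)
-35*M(-2, h) - 37 = -(-70)*(-2) - 37 = -35*4 - 37 = -140 - 37 = -177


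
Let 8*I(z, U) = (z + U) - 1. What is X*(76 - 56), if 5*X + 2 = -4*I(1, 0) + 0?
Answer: -8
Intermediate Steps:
I(z, U) = -1/8 + U/8 + z/8 (I(z, U) = ((z + U) - 1)/8 = ((U + z) - 1)/8 = (-1 + U + z)/8 = -1/8 + U/8 + z/8)
X = -2/5 (X = -2/5 + (-4*(-1/8 + (1/8)*0 + (1/8)*1) + 0)/5 = -2/5 + (-4*(-1/8 + 0 + 1/8) + 0)/5 = -2/5 + (-4*0 + 0)/5 = -2/5 + (0 + 0)/5 = -2/5 + (1/5)*0 = -2/5 + 0 = -2/5 ≈ -0.40000)
X*(76 - 56) = -2*(76 - 56)/5 = -2/5*20 = -8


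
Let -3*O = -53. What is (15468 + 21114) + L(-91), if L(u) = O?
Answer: 109799/3 ≈ 36600.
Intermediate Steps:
O = 53/3 (O = -⅓*(-53) = 53/3 ≈ 17.667)
L(u) = 53/3
(15468 + 21114) + L(-91) = (15468 + 21114) + 53/3 = 36582 + 53/3 = 109799/3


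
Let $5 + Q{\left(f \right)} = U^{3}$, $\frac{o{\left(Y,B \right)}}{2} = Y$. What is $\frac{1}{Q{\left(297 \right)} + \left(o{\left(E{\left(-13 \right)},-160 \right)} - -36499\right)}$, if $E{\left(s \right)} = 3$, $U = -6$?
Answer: $\frac{1}{36284} \approx 2.756 \cdot 10^{-5}$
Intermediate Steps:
$o{\left(Y,B \right)} = 2 Y$
$Q{\left(f \right)} = -221$ ($Q{\left(f \right)} = -5 + \left(-6\right)^{3} = -5 - 216 = -221$)
$\frac{1}{Q{\left(297 \right)} + \left(o{\left(E{\left(-13 \right)},-160 \right)} - -36499\right)} = \frac{1}{-221 + \left(2 \cdot 3 - -36499\right)} = \frac{1}{-221 + \left(6 + 36499\right)} = \frac{1}{-221 + 36505} = \frac{1}{36284}$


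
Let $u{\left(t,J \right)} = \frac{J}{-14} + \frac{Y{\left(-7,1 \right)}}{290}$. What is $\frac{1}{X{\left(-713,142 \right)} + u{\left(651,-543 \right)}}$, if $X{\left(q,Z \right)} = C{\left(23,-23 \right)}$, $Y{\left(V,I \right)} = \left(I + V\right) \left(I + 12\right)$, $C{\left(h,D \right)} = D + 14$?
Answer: $\frac{2030}{59919} \approx 0.033879$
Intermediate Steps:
$C{\left(h,D \right)} = 14 + D$
$Y{\left(V,I \right)} = \left(12 + I\right) \left(I + V\right)$ ($Y{\left(V,I \right)} = \left(I + V\right) \left(12 + I\right) = \left(12 + I\right) \left(I + V\right)$)
$X{\left(q,Z \right)} = -9$ ($X{\left(q,Z \right)} = 14 - 23 = -9$)
$u{\left(t,J \right)} = - \frac{39}{145} - \frac{J}{14}$ ($u{\left(t,J \right)} = \frac{J}{-14} + \frac{1^{2} + 12 \cdot 1 + 12 \left(-7\right) + 1 \left(-7\right)}{290} = J \left(- \frac{1}{14}\right) + \left(1 + 12 - 84 - 7\right) \frac{1}{290} = - \frac{J}{14} - \frac{39}{145} = - \frac{39}{145} - \frac{J}{14}$)
$\frac{1}{X{\left(-713,142 \right)} + u{\left(651,-543 \right)}} = \frac{1}{-9 - - \frac{78189}{2030}} = \frac{1}{-9 + \left(- \frac{39}{145} + \frac{543}{14}\right)} = \frac{1}{-9 + \frac{78189}{2030}} = \frac{1}{\frac{59919}{2030}} = \frac{2030}{59919}$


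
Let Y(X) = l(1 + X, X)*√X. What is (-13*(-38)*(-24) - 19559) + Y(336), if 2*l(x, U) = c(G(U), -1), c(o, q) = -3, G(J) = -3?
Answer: -31415 - 6*√21 ≈ -31443.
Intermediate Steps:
l(x, U) = -3/2 (l(x, U) = (½)*(-3) = -3/2)
Y(X) = -3*√X/2
(-13*(-38)*(-24) - 19559) + Y(336) = (-13*(-38)*(-24) - 19559) - 6*√21 = (494*(-24) - 19559) - 6*√21 = (-11856 - 19559) - 6*√21 = -31415 - 6*√21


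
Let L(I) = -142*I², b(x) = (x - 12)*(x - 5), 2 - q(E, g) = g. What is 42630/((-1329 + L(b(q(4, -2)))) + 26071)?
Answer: 7105/2609 ≈ 2.7233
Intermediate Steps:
q(E, g) = 2 - g
b(x) = (-12 + x)*(-5 + x)
42630/((-1329 + L(b(q(4, -2)))) + 26071) = 42630/((-1329 - 142*(60 + (2 - 1*(-2))² - 17*(2 - 1*(-2)))²) + 26071) = 42630/((-1329 - 142*(60 + (2 + 2)² - 17*(2 + 2))²) + 26071) = 42630/((-1329 - 142*(60 + 4² - 17*4)²) + 26071) = 42630/((-1329 - 142*(60 + 16 - 68)²) + 26071) = 42630/((-1329 - 142*8²) + 26071) = 42630/((-1329 - 142*64) + 26071) = 42630/((-1329 - 9088) + 26071) = 42630/(-10417 + 26071) = 42630/15654 = 42630*(1/15654) = 7105/2609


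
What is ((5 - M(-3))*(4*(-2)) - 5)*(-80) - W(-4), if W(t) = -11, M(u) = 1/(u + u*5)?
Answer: 32819/9 ≈ 3646.6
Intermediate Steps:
M(u) = 1/(6*u) (M(u) = 1/(u + 5*u) = 1/(6*u))
((5 - M(-3))*(4*(-2)) - 5)*(-80) - W(-4) = ((5 - 1/(6*(-3)))*(4*(-2)) - 5)*(-80) - 1*(-11) = ((5 - (-1)/(6*3))*(-8) - 5)*(-80) + 11 = ((5 - 1*(-1/18))*(-8) - 5)*(-80) + 11 = ((5 + 1/18)*(-8) - 5)*(-80) + 11 = ((91/18)*(-8) - 5)*(-80) + 11 = (-364/9 - 5)*(-80) + 11 = -409/9*(-80) + 11 = 32720/9 + 11 = 32819/9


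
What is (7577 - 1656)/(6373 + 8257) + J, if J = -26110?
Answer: -381983379/14630 ≈ -26110.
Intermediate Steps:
(7577 - 1656)/(6373 + 8257) + J = (7577 - 1656)/(6373 + 8257) - 26110 = 5921/14630 - 26110 = -381983379/14630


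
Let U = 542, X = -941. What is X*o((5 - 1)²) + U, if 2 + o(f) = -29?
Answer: 29713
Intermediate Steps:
o(f) = -31 (o(f) = -2 - 29 = -31)
X*o((5 - 1)²) + U = -941*(-31) + 542 = 29171 + 542 = 29713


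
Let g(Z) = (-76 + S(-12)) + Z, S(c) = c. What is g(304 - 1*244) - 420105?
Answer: -420133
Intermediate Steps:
g(Z) = -88 + Z (g(Z) = (-76 - 12) + Z = -88 + Z)
g(304 - 1*244) - 420105 = (-88 + (304 - 1*244)) - 420105 = (-88 + (304 - 244)) - 420105 = (-88 + 60) - 420105 = -28 - 420105 = -420133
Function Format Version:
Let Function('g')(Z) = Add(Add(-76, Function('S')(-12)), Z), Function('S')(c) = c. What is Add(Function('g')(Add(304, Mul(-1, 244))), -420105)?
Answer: -420133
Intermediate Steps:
Function('g')(Z) = Add(-88, Z) (Function('g')(Z) = Add(Add(-76, -12), Z) = Add(-88, Z))
Add(Function('g')(Add(304, Mul(-1, 244))), -420105) = Add(Add(-88, Add(304, Mul(-1, 244))), -420105) = Add(Add(-88, Add(304, -244)), -420105) = Add(Add(-88, 60), -420105) = Add(-28, -420105) = -420133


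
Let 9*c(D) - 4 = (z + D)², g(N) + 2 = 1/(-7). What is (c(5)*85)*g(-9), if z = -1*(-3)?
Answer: -28900/21 ≈ -1376.2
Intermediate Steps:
g(N) = -15/7 (g(N) = -2 + 1/(-7) = -2 - ⅐ = -15/7)
z = 3
c(D) = 4/9 + (3 + D)²/9
(c(5)*85)*g(-9) = ((4/9 + (3 + 5)²/9)*85)*(-15/7) = ((4/9 + (⅑)*8²)*85)*(-15/7) = ((4/9 + (⅑)*64)*85)*(-15/7) = ((4/9 + 64/9)*85)*(-15/7) = ((68/9)*85)*(-15/7) = (5780/9)*(-15/7) = -28900/21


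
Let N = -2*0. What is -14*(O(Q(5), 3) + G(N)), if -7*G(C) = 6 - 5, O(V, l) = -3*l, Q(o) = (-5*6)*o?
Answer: 128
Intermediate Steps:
N = 0
Q(o) = -30*o
G(C) = -⅐ (G(C) = -(6 - 5)/7 = -⅐*1 = -⅐)
-14*(O(Q(5), 3) + G(N)) = -14*(-3*3 - ⅐) = -14*(-9 - ⅐) = -14*(-64/7) = 128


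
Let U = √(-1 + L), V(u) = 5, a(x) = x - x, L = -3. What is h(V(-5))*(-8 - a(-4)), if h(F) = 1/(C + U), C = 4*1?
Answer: -8/5 + 4*I/5 ≈ -1.6 + 0.8*I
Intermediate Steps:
a(x) = 0
U = 2*I (U = √(-1 - 3) = √(-4) = 2*I ≈ 2.0*I)
C = 4
h(F) = (4 - 2*I)/20 (h(F) = 1/(4 + 2*I) = (4 - 2*I)/20)
h(V(-5))*(-8 - a(-4)) = (⅕ - I/10)*(-8 - 1*0) = (⅕ - I/10)*(-8 + 0) = (⅕ - I/10)*(-8) = -8/5 + 4*I/5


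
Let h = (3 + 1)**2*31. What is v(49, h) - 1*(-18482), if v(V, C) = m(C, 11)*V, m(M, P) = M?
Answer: 42786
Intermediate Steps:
h = 496 (h = 4**2*31 = 16*31 = 496)
v(V, C) = C*V
v(49, h) - 1*(-18482) = 496*49 - 1*(-18482) = 24304 + 18482 = 42786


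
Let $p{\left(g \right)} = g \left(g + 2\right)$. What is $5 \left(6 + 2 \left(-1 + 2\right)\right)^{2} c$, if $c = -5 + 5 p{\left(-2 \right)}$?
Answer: $-1600$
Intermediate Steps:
$p{\left(g \right)} = g \left(2 + g\right)$
$c = -5$ ($c = -5 + 5 \left(- 2 \left(2 - 2\right)\right) = -5 + 5 \left(\left(-2\right) 0\right) = -5 + 5 \cdot 0 = -5 + 0 = -5$)
$5 \left(6 + 2 \left(-1 + 2\right)\right)^{2} c = 5 \left(6 + 2 \left(-1 + 2\right)\right)^{2} \left(-5\right) = 5 \left(6 + 2 \cdot 1\right)^{2} \left(-5\right) = 5 \left(6 + 2\right)^{2} \left(-5\right) = 5 \cdot 8^{2} \left(-5\right) = 5 \cdot 64 \left(-5\right) = 320 \left(-5\right) = -1600$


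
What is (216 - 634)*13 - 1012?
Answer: -6446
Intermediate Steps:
(216 - 634)*13 - 1012 = -418*13 - 1012 = -5434 - 1012 = -6446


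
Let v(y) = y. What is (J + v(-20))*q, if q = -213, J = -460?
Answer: 102240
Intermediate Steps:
(J + v(-20))*q = (-460 - 20)*(-213) = -480*(-213) = 102240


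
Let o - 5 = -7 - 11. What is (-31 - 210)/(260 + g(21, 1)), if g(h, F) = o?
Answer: -241/247 ≈ -0.97571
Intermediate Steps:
o = -13 (o = 5 + (-7 - 11) = 5 - 18 = -13)
g(h, F) = -13
(-31 - 210)/(260 + g(21, 1)) = (-31 - 210)/(260 - 13) = -241/247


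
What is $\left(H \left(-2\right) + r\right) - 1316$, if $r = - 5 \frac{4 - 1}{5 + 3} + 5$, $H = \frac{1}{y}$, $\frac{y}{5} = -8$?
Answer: $- \frac{52513}{40} \approx -1312.8$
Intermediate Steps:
$y = -40$ ($y = 5 \left(-8\right) = -40$)
$H = - \frac{1}{40}$ ($H = \frac{1}{-40} = - \frac{1}{40} \approx -0.025$)
$r = \frac{25}{8}$ ($r = - 5 \cdot \frac{3}{8} + 5 = - 5 \cdot 3 \cdot \frac{1}{8} + 5 = \left(-5\right) \frac{3}{8} + 5 = - \frac{15}{8} + 5 = \frac{25}{8} \approx 3.125$)
$\left(H \left(-2\right) + r\right) - 1316 = \left(\left(- \frac{1}{40}\right) \left(-2\right) + \frac{25}{8}\right) - 1316 = \left(\frac{1}{20} + \frac{25}{8}\right) - 1316 = \frac{127}{40} - 1316 = - \frac{52513}{40}$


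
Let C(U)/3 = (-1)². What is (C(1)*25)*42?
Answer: 3150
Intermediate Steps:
C(U) = 3 (C(U) = 3*(-1)² = 3*1 = 3)
(C(1)*25)*42 = (3*25)*42 = 75*42 = 3150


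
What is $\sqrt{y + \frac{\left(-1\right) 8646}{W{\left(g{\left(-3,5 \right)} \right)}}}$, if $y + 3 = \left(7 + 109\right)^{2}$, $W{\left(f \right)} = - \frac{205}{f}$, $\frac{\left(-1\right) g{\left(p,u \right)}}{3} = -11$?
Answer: $\frac{13 \sqrt{3691435}}{205} \approx 121.84$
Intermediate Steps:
$g{\left(p,u \right)} = 33$ ($g{\left(p,u \right)} = \left(-3\right) \left(-11\right) = 33$)
$y = 13453$ ($y = -3 + \left(7 + 109\right)^{2} = -3 + 116^{2} = -3 + 13456 = 13453$)
$\sqrt{y + \frac{\left(-1\right) 8646}{W{\left(g{\left(-3,5 \right)} \right)}}} = \sqrt{13453 + \frac{\left(-1\right) 8646}{\left(-205\right) \frac{1}{33}}} = \sqrt{13453 - \frac{8646}{\left(-205\right) \frac{1}{33}}} = \sqrt{13453 - \frac{8646}{- \frac{205}{33}}} = \sqrt{13453 - - \frac{285318}{205}} = \sqrt{13453 + \frac{285318}{205}} = \sqrt{\frac{3043183}{205}} = \frac{13 \sqrt{3691435}}{205}$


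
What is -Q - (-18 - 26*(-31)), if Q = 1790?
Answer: -2578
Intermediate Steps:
-Q - (-18 - 26*(-31)) = -1*1790 - (-18 - 26*(-31)) = -1790 - (-18 + 806) = -1790 - 1*788 = -1790 - 788 = -2578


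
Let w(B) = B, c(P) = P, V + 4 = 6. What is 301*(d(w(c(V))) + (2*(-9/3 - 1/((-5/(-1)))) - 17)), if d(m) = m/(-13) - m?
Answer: -499961/65 ≈ -7691.7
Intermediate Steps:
V = 2 (V = -4 + 6 = 2)
d(m) = -14*m/13 (d(m) = m*(-1/13) - m = -m/13 - m = -14*m/13)
301*(d(w(c(V))) + (2*(-9/3 - 1/((-5/(-1)))) - 17)) = 301*(-14/13*2 + (2*(-9/3 - 1/((-5/(-1)))) - 17)) = 301*(-28/13 + (2*(-9*1/3 - 1/((-5*(-1)))) - 17)) = 301*(-28/13 + (2*(-3 - 1/5) - 17)) = 301*(-28/13 + (2*(-16/5) - 17)) = 301*(-28/13 + (-32/5 - 17)) = 301*(-28/13 - 117/5) = 301*(-1661/65) = -499961/65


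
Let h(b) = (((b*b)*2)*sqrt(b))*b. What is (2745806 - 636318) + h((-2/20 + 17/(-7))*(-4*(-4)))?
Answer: 2109488 - 11356637184*I*sqrt(12390)/1500625 ≈ 2.1095e+6 - 8.4239e+5*I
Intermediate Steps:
h(b) = 2*b**(7/2) (h(b) = ((b**2*2)*sqrt(b))*b = ((2*b**2)*sqrt(b))*b = (2*b**(5/2))*b = 2*b**(7/2))
(2745806 - 636318) + h((-2/20 + 17/(-7))*(-4*(-4))) = (2745806 - 636318) + 2*((-2/20 + 17/(-7))*(-4*(-4)))**(7/2) = 2109488 + 2*((-2*1/20 + 17*(-1/7))*16)**(7/2) = 2109488 + 2*((-1/10 - 17/7)*16)**(7/2) = 2109488 + 2*(-177/70*16)**(7/2) = 2109488 + 2*(-1416/35)**(7/2) = 2109488 + 2*(-5678318592*I*sqrt(12390)/1500625) = 2109488 - 11356637184*I*sqrt(12390)/1500625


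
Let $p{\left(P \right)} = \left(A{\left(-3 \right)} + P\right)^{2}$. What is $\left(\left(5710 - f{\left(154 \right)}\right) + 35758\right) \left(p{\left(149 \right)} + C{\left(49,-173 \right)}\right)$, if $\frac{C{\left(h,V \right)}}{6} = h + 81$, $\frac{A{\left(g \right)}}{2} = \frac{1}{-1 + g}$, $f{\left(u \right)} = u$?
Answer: $\frac{1886583153}{2} \approx 9.4329 \cdot 10^{8}$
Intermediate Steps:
$A{\left(g \right)} = \frac{2}{-1 + g}$
$C{\left(h,V \right)} = 486 + 6 h$ ($C{\left(h,V \right)} = 6 \left(h + 81\right) = 6 \left(81 + h\right) = 486 + 6 h$)
$p{\left(P \right)} = \left(- \frac{1}{2} + P\right)^{2}$ ($p{\left(P \right)} = \left(\frac{2}{-1 - 3} + P\right)^{2} = \left(\frac{2}{-4} + P\right)^{2} = \left(2 \left(- \frac{1}{4}\right) + P\right)^{2} = \left(- \frac{1}{2} + P\right)^{2}$)
$\left(\left(5710 - f{\left(154 \right)}\right) + 35758\right) \left(p{\left(149 \right)} + C{\left(49,-173 \right)}\right) = \left(\left(5710 - 154\right) + 35758\right) \left(\frac{\left(-1 + 2 \cdot 149\right)^{2}}{4} + \left(486 + 6 \cdot 49\right)\right) = \left(\left(5710 - 154\right) + 35758\right) \left(\frac{\left(-1 + 298\right)^{2}}{4} + \left(486 + 294\right)\right) = \left(5556 + 35758\right) \left(\frac{297^{2}}{4} + 780\right) = 41314 \left(\frac{1}{4} \cdot 88209 + 780\right) = 41314 \left(\frac{88209}{4} + 780\right) = 41314 \cdot \frac{91329}{4} = \frac{1886583153}{2}$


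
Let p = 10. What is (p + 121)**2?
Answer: 17161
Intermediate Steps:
(p + 121)**2 = (10 + 121)**2 = 131**2 = 17161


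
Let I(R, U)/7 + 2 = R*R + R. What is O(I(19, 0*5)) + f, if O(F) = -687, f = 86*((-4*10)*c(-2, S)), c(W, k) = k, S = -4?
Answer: 13073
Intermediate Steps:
I(R, U) = -14 + 7*R + 7*R² (I(R, U) = -14 + 7*(R*R + R) = -14 + 7*(R² + R) = -14 + 7*(R + R²) = -14 + (7*R + 7*R²) = -14 + 7*R + 7*R²)
f = 13760 (f = 86*(-4*10*(-4)) = 86*(-40*(-4)) = 86*160 = 13760)
O(I(19, 0*5)) + f = -687 + 13760 = 13073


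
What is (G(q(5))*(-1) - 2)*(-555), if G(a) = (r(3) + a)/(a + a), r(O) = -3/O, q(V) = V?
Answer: 1332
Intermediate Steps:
G(a) = (-1 + a)/(2*a) (G(a) = (-3/3 + a)/(a + a) = (-3*⅓ + a)/((2*a)) = (-1 + a)*(1/(2*a)) = (-1 + a)/(2*a))
(G(q(5))*(-1) - 2)*(-555) = (((½)*(-1 + 5)/5)*(-1) - 2)*(-555) = (((½)*(⅕)*4)*(-1) - 2)*(-555) = ((⅖)*(-1) - 2)*(-555) = (-⅖ - 2)*(-555) = -12/5*(-555) = 1332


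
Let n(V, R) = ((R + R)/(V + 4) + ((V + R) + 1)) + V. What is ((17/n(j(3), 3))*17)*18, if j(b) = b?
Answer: 18207/38 ≈ 479.13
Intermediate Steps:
n(V, R) = 1 + R + 2*V + 2*R/(4 + V) (n(V, R) = ((2*R)/(4 + V) + ((R + V) + 1)) + V = (2*R/(4 + V) + (1 + R + V)) + V = (1 + R + V + 2*R/(4 + V)) + V = 1 + R + 2*V + 2*R/(4 + V))
((17/n(j(3), 3))*17)*18 = ((17/(((4 + 2*3² + 6*3 + 9*3 + 3*3)/(4 + 3))))*17)*18 = ((17/(((4 + 2*9 + 18 + 27 + 9)/7)))*17)*18 = ((17/(((4 + 18 + 18 + 27 + 9)/7)))*17)*18 = ((17/(((⅐)*76)))*17)*18 = ((17/(76/7))*17)*18 = ((17*(7/76))*17)*18 = ((119/76)*17)*18 = (2023/76)*18 = 18207/38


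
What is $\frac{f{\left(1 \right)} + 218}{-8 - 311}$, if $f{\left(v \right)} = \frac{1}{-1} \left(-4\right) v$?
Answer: $- \frac{222}{319} \approx -0.69592$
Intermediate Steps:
$f{\left(v \right)} = 4 v$ ($f{\left(v \right)} = \left(-1\right) \left(-4\right) v = 4 v$)
$\frac{f{\left(1 \right)} + 218}{-8 - 311} = \frac{4 \cdot 1 + 218}{-8 - 311} = \frac{4 + 218}{-319} = 222 \left(- \frac{1}{319}\right) = - \frac{222}{319}$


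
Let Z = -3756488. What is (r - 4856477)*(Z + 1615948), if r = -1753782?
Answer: 14149523799860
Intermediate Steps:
(r - 4856477)*(Z + 1615948) = (-1753782 - 4856477)*(-3756488 + 1615948) = -6610259*(-2140540) = 14149523799860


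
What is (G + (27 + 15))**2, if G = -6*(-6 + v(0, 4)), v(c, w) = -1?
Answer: 7056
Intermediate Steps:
G = 42 (G = -6*(-6 - 1) = -6*(-7) = 42)
(G + (27 + 15))**2 = (42 + (27 + 15))**2 = (42 + 42)**2 = 84**2 = 7056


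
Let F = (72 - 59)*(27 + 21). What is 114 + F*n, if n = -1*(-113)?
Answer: 70626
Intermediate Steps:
n = 113
F = 624 (F = 13*48 = 624)
114 + F*n = 114 + 624*113 = 114 + 70512 = 70626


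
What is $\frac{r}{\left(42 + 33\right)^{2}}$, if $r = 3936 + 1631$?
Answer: $\frac{5567}{5625} \approx 0.98969$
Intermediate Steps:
$r = 5567$
$\frac{r}{\left(42 + 33\right)^{2}} = \frac{5567}{\left(42 + 33\right)^{2}} = \frac{5567}{75^{2}} = \frac{5567}{5625}$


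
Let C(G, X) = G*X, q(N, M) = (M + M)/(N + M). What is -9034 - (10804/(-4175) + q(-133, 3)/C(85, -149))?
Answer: -248325136427/27495715 ≈ -9031.4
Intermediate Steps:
q(N, M) = 2*M/(M + N) (q(N, M) = (2*M)/(M + N) = 2*M/(M + N))
-9034 - (10804/(-4175) + q(-133, 3)/C(85, -149)) = -9034 - (10804/(-4175) + (2*3/(3 - 133))/((85*(-149)))) = -9034 - (10804*(-1/4175) + (2*3/(-130))/(-12665)) = -9034 - (-10804/4175 + (2*3*(-1/130))*(-1/12665)) = -9034 - (-10804/4175 - 3/65*(-1/12665)) = -9034 - (-10804/4175 + 3/823225) = -9034 - 1*(-71152883/27495715) = -9034 + 71152883/27495715 = -248325136427/27495715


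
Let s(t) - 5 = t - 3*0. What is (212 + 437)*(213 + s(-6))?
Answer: 137588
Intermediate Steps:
s(t) = 5 + t (s(t) = 5 + (t - 3*0) = 5 + (t + 0) = 5 + t)
(212 + 437)*(213 + s(-6)) = (212 + 437)*(213 + (5 - 6)) = 649*(213 - 1) = 649*212 = 137588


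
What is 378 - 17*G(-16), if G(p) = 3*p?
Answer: 1194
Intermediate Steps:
378 - 17*G(-16) = 378 - 51*(-16) = 378 - 17*(-48) = 378 + 816 = 1194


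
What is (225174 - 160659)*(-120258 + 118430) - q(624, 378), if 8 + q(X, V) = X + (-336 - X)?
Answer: -117933076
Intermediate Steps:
q(X, V) = -344 (q(X, V) = -8 + (X + (-336 - X)) = -8 - 336 = -344)
(225174 - 160659)*(-120258 + 118430) - q(624, 378) = (225174 - 160659)*(-120258 + 118430) - 1*(-344) = 64515*(-1828) + 344 = -117933420 + 344 = -117933076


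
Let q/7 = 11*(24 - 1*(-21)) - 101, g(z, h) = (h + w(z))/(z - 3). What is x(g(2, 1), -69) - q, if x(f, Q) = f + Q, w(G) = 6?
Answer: -2834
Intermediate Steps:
g(z, h) = (6 + h)/(-3 + z) (g(z, h) = (h + 6)/(z - 3) = (6 + h)/(-3 + z))
x(f, Q) = Q + f
q = 2758 (q = 7*(11*(24 - 1*(-21)) - 101) = 7*(11*(24 + 21) - 101) = 7*(11*45 - 101) = 7*(495 - 101) = 7*394 = 2758)
x(g(2, 1), -69) - q = (-69 + (6 + 1)/(-3 + 2)) - 1*2758 = (-69 + 7/(-1)) - 2758 = (-69 - 1*7) - 2758 = (-69 - 7) - 2758 = -76 - 2758 = -2834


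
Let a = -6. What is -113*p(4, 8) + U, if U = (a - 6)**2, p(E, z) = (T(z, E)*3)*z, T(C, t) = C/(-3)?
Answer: 7376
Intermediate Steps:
T(C, t) = -C/3 (T(C, t) = C*(-1/3) = -C/3)
p(E, z) = -z**2 (p(E, z) = (-z/3*3)*z = (-z)*z = -z**2)
U = 144 (U = (-6 - 6)**2 = (-12)**2 = 144)
-113*p(4, 8) + U = -(-113)*8**2 + 144 = -(-113)*64 + 144 = -113*(-64) + 144 = 7232 + 144 = 7376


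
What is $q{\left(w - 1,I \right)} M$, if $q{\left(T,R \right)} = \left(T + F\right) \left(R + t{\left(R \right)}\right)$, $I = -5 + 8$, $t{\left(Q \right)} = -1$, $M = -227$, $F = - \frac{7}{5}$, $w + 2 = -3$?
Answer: $\frac{16798}{5} \approx 3359.6$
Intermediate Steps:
$w = -5$ ($w = -2 - 3 = -5$)
$F = - \frac{7}{5}$ ($F = \left(-7\right) \frac{1}{5} = - \frac{7}{5} \approx -1.4$)
$I = 3$
$q{\left(T,R \right)} = \left(-1 + R\right) \left(- \frac{7}{5} + T\right)$ ($q{\left(T,R \right)} = \left(T - \frac{7}{5}\right) \left(R - 1\right) = \left(- \frac{7}{5} + T\right) \left(-1 + R\right) = \left(-1 + R\right) \left(- \frac{7}{5} + T\right)$)
$q{\left(w - 1,I \right)} M = \left(\frac{7}{5} - \left(-5 - 1\right) - \frac{21}{5} + 3 \left(-5 - 1\right)\right) \left(-227\right) = \left(\frac{7}{5} - -6 - \frac{21}{5} + 3 \left(-6\right)\right) \left(-227\right) = \left(\frac{7}{5} + 6 - \frac{21}{5} - 18\right) \left(-227\right) = \left(- \frac{74}{5}\right) \left(-227\right) = \frac{16798}{5}$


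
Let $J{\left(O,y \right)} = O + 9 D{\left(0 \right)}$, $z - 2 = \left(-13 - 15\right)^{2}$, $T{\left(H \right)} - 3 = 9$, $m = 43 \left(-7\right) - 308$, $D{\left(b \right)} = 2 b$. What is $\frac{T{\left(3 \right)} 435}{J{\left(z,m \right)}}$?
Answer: $\frac{870}{131} \approx 6.6412$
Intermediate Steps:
$m = -609$ ($m = -301 - 308 = -609$)
$T{\left(H \right)} = 12$ ($T{\left(H \right)} = 3 + 9 = 12$)
$z = 786$ ($z = 2 + \left(-13 - 15\right)^{2} = 2 + \left(-28\right)^{2} = 2 + 784 = 786$)
$J{\left(O,y \right)} = O$ ($J{\left(O,y \right)} = O + 9 \cdot 2 \cdot 0 = O + 9 \cdot 0 = O + 0 = O$)
$\frac{T{\left(3 \right)} 435}{J{\left(z,m \right)}} = \frac{12 \cdot 435}{786} = 5220 \cdot \frac{1}{786} = \frac{870}{131}$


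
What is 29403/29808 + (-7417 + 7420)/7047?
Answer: 853055/864432 ≈ 0.98684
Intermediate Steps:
29403/29808 + (-7417 + 7420)/7047 = 29403*(1/29808) + 3*(1/7047) = 363/368 + 1/2349 = 853055/864432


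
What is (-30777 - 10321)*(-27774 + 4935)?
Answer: 938637222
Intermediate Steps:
(-30777 - 10321)*(-27774 + 4935) = -41098*(-22839) = 938637222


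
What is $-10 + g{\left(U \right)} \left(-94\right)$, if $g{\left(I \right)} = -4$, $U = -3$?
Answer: $366$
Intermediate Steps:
$-10 + g{\left(U \right)} \left(-94\right) = -10 - -376 = -10 + 376 = 366$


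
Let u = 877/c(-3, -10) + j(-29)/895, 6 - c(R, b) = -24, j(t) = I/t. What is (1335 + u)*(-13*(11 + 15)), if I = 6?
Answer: -35904391549/77865 ≈ -4.6111e+5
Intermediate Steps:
j(t) = 6/t
c(R, b) = 30 (c(R, b) = 6 - 1*(-24) = 6 + 24 = 30)
u = 4552471/155730 (u = 877/30 + (6/(-29))/895 = 877*(1/30) + (6*(-1/29))*(1/895) = 877/30 - 6/29*1/895 = 877/30 - 6/25955 = 4552471/155730 ≈ 29.233)
(1335 + u)*(-13*(11 + 15)) = (1335 + 4552471/155730)*(-13*(11 + 15)) = 212452021*(-13*26)/155730 = (212452021/155730)*(-338) = -35904391549/77865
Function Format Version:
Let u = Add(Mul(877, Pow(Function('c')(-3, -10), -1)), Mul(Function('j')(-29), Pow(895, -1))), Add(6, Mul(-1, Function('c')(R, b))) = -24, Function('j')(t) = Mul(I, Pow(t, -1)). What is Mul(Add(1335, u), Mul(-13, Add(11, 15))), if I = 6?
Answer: Rational(-35904391549, 77865) ≈ -4.6111e+5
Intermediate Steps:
Function('j')(t) = Mul(6, Pow(t, -1))
Function('c')(R, b) = 30 (Function('c')(R, b) = Add(6, Mul(-1, -24)) = Add(6, 24) = 30)
u = Rational(4552471, 155730) (u = Add(Mul(877, Pow(30, -1)), Mul(Mul(6, Pow(-29, -1)), Pow(895, -1))) = Add(Mul(877, Rational(1, 30)), Mul(Mul(6, Rational(-1, 29)), Rational(1, 895))) = Add(Rational(877, 30), Mul(Rational(-6, 29), Rational(1, 895))) = Add(Rational(877, 30), Rational(-6, 25955)) = Rational(4552471, 155730) ≈ 29.233)
Mul(Add(1335, u), Mul(-13, Add(11, 15))) = Mul(Add(1335, Rational(4552471, 155730)), Mul(-13, Add(11, 15))) = Mul(Rational(212452021, 155730), Mul(-13, 26)) = Mul(Rational(212452021, 155730), -338) = Rational(-35904391549, 77865)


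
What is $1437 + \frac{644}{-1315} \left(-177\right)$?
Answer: $\frac{2003643}{1315} \approx 1523.7$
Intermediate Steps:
$1437 + \frac{644}{-1315} \left(-177\right) = 1437 + 644 \left(- \frac{1}{1315}\right) \left(-177\right) = 1437 - - \frac{113988}{1315} = 1437 + \frac{113988}{1315} = \frac{2003643}{1315}$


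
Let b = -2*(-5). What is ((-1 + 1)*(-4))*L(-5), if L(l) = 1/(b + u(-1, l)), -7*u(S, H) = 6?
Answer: 0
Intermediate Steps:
u(S, H) = -6/7 (u(S, H) = -1/7*6 = -6/7)
b = 10
L(l) = 7/64 (L(l) = 1/(10 - 6/7) = 1/(64/7) = 7/64)
((-1 + 1)*(-4))*L(-5) = ((-1 + 1)*(-4))*(7/64) = (0*(-4))*(7/64) = 0*(7/64) = 0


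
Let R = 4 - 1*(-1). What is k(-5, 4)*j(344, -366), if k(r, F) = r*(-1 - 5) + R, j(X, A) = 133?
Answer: 4655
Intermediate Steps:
R = 5 (R = 4 + 1 = 5)
k(r, F) = 5 - 6*r (k(r, F) = r*(-1 - 5) + 5 = r*(-6) + 5 = -6*r + 5 = 5 - 6*r)
k(-5, 4)*j(344, -366) = (5 - 6*(-5))*133 = (5 + 30)*133 = 35*133 = 4655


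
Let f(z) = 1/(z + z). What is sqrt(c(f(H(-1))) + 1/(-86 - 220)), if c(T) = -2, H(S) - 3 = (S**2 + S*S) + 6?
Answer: I*sqrt(20842)/102 ≈ 1.4154*I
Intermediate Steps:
H(S) = 9 + 2*S**2 (H(S) = 3 + ((S**2 + S*S) + 6) = 3 + ((S**2 + S**2) + 6) = 3 + (2*S**2 + 6) = 3 + (6 + 2*S**2) = 9 + 2*S**2)
f(z) = 1/(2*z)
sqrt(c(f(H(-1))) + 1/(-86 - 220)) = sqrt(-2 + 1/(-86 - 220)) = sqrt(-2 + 1/(-306)) = sqrt(-2 - 1/306) = sqrt(-613/306) = I*sqrt(20842)/102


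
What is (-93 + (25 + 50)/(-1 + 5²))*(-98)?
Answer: 35231/4 ≈ 8807.8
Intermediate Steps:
(-93 + (25 + 50)/(-1 + 5²))*(-98) = (-93 + 75/(-1 + 25))*(-98) = (-93 + 75/24)*(-98) = (-93 + 75*(1/24))*(-98) = (-93 + 25/8)*(-98) = -719/8*(-98) = 35231/4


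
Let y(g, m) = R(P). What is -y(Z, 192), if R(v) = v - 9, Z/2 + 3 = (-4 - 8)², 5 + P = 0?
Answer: 14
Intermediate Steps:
P = -5 (P = -5 + 0 = -5)
Z = 282 (Z = -6 + 2*(-4 - 8)² = -6 + 2*(-12)² = -6 + 2*144 = -6 + 288 = 282)
R(v) = -9 + v
y(g, m) = -14 (y(g, m) = -9 - 5 = -14)
-y(Z, 192) = -1*(-14) = 14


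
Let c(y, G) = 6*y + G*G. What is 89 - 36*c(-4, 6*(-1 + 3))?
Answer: -4231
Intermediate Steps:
c(y, G) = G**2 + 6*y (c(y, G) = 6*y + G**2 = G**2 + 6*y)
89 - 36*c(-4, 6*(-1 + 3)) = 89 - 36*((6*(-1 + 3))**2 + 6*(-4)) = 89 - 36*((6*2)**2 - 24) = 89 - 36*(12**2 - 24) = 89 - 36*(144 - 24) = 89 - 36*120 = 89 - 4320 = -4231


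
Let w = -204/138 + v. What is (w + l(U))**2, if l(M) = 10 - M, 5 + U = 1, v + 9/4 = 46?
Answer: 26801329/8464 ≈ 3166.5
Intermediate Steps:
v = 175/4 (v = -9/4 + 46 = 175/4 ≈ 43.750)
U = -4 (U = -5 + 1 = -4)
w = 3889/92 (w = -204/138 + 175/4 = -204*1/138 + 175/4 = -34/23 + 175/4 = 3889/92 ≈ 42.272)
(w + l(U))**2 = (3889/92 + (10 - 1*(-4)))**2 = (3889/92 + (10 + 4))**2 = (3889/92 + 14)**2 = (5177/92)**2 = 26801329/8464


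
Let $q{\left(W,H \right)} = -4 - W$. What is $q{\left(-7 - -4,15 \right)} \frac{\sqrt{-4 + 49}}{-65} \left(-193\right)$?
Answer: $- \frac{579 \sqrt{5}}{65} \approx -19.918$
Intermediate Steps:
$q{\left(-7 - -4,15 \right)} \frac{\sqrt{-4 + 49}}{-65} \left(-193\right) = \left(-4 - \left(-7 - -4\right)\right) \frac{\sqrt{-4 + 49}}{-65} \left(-193\right) = \left(-4 - \left(-7 + 4\right)\right) \sqrt{45} \left(- \frac{1}{65}\right) \left(-193\right) = \left(-4 - -3\right) 3 \sqrt{5} \left(- \frac{1}{65}\right) \left(-193\right) = \left(-4 + 3\right) \left(- \frac{3 \sqrt{5}}{65}\right) \left(-193\right) = - \frac{\left(-3\right) \sqrt{5}}{65} \left(-193\right) = \frac{3 \sqrt{5}}{65} \left(-193\right) = - \frac{579 \sqrt{5}}{65}$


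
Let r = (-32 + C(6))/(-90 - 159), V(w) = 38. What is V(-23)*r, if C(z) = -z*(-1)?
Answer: 988/249 ≈ 3.9679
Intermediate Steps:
C(z) = z (C(z) = -(-1)*z = z)
r = 26/249 (r = (-32 + 6)/(-90 - 159) = -26/(-249) = -26*(-1/249) = 26/249 ≈ 0.10442)
V(-23)*r = 38*(26/249) = 988/249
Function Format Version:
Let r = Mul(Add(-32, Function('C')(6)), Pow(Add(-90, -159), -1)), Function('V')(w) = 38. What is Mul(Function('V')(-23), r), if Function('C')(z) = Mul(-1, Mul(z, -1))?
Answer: Rational(988, 249) ≈ 3.9679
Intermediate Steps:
Function('C')(z) = z (Function('C')(z) = Mul(-1, Mul(-1, z)) = z)
r = Rational(26, 249) (r = Mul(Add(-32, 6), Pow(Add(-90, -159), -1)) = Mul(-26, Pow(-249, -1)) = Mul(-26, Rational(-1, 249)) = Rational(26, 249) ≈ 0.10442)
Mul(Function('V')(-23), r) = Mul(38, Rational(26, 249)) = Rational(988, 249)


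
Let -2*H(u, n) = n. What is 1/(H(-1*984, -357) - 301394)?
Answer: -2/602431 ≈ -3.3199e-6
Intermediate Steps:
H(u, n) = -n/2
1/(H(-1*984, -357) - 301394) = 1/(-1/2*(-357) - 301394) = 1/(357/2 - 301394) = 1/(-602431/2) = -2/602431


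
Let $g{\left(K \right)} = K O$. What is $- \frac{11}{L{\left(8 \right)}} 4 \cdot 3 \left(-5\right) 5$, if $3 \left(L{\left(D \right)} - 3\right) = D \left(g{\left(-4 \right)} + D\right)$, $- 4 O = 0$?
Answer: $\frac{9900}{73} \approx 135.62$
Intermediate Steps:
$O = 0$ ($O = \left(- \frac{1}{4}\right) 0 = 0$)
$g{\left(K \right)} = 0$ ($g{\left(K \right)} = K 0 = 0$)
$L{\left(D \right)} = 3 + \frac{D^{2}}{3}$ ($L{\left(D \right)} = 3 + \frac{D \left(0 + D\right)}{3} = 3 + \frac{D D}{3} = 3 + \frac{D^{2}}{3}$)
$- \frac{11}{L{\left(8 \right)}} 4 \cdot 3 \left(-5\right) 5 = - \frac{11}{3 + \frac{8^{2}}{3}} \cdot 4 \cdot 3 \left(-5\right) 5 = - \frac{11}{3 + \frac{1}{3} \cdot 64} \cdot 12 \left(-5\right) 5 = - \frac{11}{3 + \frac{64}{3}} \left(-60\right) 5 = - \frac{11}{\frac{73}{3}} \left(-60\right) 5 = \left(-11\right) \frac{3}{73} \left(-60\right) 5 = \left(- \frac{33}{73}\right) \left(-60\right) 5 = \frac{1980}{73} \cdot 5 = \frac{9900}{73}$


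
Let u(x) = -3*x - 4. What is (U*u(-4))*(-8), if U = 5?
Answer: -320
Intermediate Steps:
u(x) = -4 - 3*x
(U*u(-4))*(-8) = (5*(-4 - 3*(-4)))*(-8) = (5*(-4 + 12))*(-8) = (5*8)*(-8) = 40*(-8) = -320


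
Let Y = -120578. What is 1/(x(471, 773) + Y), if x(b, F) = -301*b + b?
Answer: -1/261878 ≈ -3.8186e-6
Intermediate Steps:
x(b, F) = -300*b
1/(x(471, 773) + Y) = 1/(-300*471 - 120578) = 1/(-141300 - 120578) = 1/(-261878) = -1/261878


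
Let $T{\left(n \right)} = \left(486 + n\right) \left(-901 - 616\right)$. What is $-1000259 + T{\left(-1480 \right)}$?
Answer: $507639$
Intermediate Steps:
$T{\left(n \right)} = -737262 - 1517 n$ ($T{\left(n \right)} = \left(486 + n\right) \left(-1517\right) = -737262 - 1517 n$)
$-1000259 + T{\left(-1480 \right)} = -1000259 - -1507898 = -1000259 + \left(-737262 + 2245160\right) = -1000259 + 1507898 = 507639$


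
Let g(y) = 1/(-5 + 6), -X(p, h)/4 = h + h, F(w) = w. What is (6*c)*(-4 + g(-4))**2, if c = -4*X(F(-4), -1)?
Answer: -1728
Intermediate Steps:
X(p, h) = -8*h (X(p, h) = -4*(h + h) = -8*h)
g(y) = 1 (g(y) = 1/1 = 1)
c = -32 (c = -(-32)*(-1) = -4*8 = -32)
(6*c)*(-4 + g(-4))**2 = (6*(-32))*(-4 + 1)**2 = -192*(-3)**2 = -192*9 = -1728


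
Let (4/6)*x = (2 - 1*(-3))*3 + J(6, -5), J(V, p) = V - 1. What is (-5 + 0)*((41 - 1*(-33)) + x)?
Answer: -520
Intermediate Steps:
J(V, p) = -1 + V
x = 30 (x = 3*((2 - 1*(-3))*3 + (-1 + 6))/2 = 3*((2 + 3)*3 + 5)/2 = 3*(5*3 + 5)/2 = 3*(15 + 5)/2 = (3/2)*20 = 30)
(-5 + 0)*((41 - 1*(-33)) + x) = (-5 + 0)*((41 - 1*(-33)) + 30) = -5*((41 + 33) + 30) = -5*(74 + 30) = -5*104 = -520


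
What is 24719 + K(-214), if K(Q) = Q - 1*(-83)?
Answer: 24588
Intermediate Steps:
K(Q) = 83 + Q (K(Q) = Q + 83 = 83 + Q)
24719 + K(-214) = 24719 + (83 - 214) = 24719 - 131 = 24588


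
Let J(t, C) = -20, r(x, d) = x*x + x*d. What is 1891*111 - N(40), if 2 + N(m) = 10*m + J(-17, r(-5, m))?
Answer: 209523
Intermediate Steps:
r(x, d) = x² + d*x
N(m) = -22 + 10*m (N(m) = -2 + (10*m - 20) = -2 + (-20 + 10*m) = -22 + 10*m)
1891*111 - N(40) = 1891*111 - (-22 + 10*40) = 209901 - (-22 + 400) = 209901 - 1*378 = 209901 - 378 = 209523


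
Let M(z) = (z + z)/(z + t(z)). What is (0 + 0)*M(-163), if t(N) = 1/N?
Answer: 0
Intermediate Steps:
M(z) = 2*z/(z + 1/z) (M(z) = (z + z)/(z + 1/z) = (2*z)/(z + 1/z) = 2*z/(z + 1/z))
(0 + 0)*M(-163) = (0 + 0)*(2*(-163)²/(1 + (-163)²)) = 0*(2*26569/(1 + 26569)) = 0*(2*26569/26570) = 0*(2*26569*(1/26570)) = 0*(26569/13285) = 0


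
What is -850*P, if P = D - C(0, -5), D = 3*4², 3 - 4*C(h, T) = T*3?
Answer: -36975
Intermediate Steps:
C(h, T) = ¾ - 3*T/4 (C(h, T) = ¾ - T*3/4 = ¾ - 3*T/4)
D = 48 (D = 3*16 = 48)
P = 87/2 (P = 48 - (¾ - ¾*(-5)) = 48 - (¾ + 15/4) = 48 - 1*9/2 = 48 - 9/2 = 87/2 ≈ 43.500)
-850*P = -850*87/2 = -36975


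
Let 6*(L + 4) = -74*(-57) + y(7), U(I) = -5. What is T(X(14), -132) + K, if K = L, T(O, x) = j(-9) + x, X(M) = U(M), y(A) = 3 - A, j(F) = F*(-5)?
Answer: 1834/3 ≈ 611.33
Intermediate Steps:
j(F) = -5*F
X(M) = -5
L = 2095/3 (L = -4 + (-74*(-57) + (3 - 1*7))/6 = -4 + (4218 + (3 - 7))/6 = -4 + (4218 - 4)/6 = -4 + (1/6)*4214 = -4 + 2107/3 = 2095/3 ≈ 698.33)
T(O, x) = 45 + x (T(O, x) = -5*(-9) + x = 45 + x)
K = 2095/3 ≈ 698.33
T(X(14), -132) + K = (45 - 132) + 2095/3 = -87 + 2095/3 = 1834/3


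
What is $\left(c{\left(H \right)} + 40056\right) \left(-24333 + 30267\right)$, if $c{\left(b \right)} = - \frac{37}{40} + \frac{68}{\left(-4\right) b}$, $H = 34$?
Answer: $\frac{4753676961}{20} \approx 2.3768 \cdot 10^{8}$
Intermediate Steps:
$c{\left(b \right)} = - \frac{37}{40} - \frac{17}{b}$ ($c{\left(b \right)} = \left(-37\right) \frac{1}{40} + 68 \left(- \frac{1}{4 b}\right) = - \frac{37}{40} - \frac{17}{b}$)
$\left(c{\left(H \right)} + 40056\right) \left(-24333 + 30267\right) = \left(\left(- \frac{37}{40} - \frac{17}{34}\right) + 40056\right) \left(-24333 + 30267\right) = \left(\left(- \frac{37}{40} - \frac{1}{2}\right) + 40056\right) 5934 = \left(- \frac{57}{40} + 40056\right) 5934 = \frac{1602183}{40} \cdot 5934 = \frac{4753676961}{20}$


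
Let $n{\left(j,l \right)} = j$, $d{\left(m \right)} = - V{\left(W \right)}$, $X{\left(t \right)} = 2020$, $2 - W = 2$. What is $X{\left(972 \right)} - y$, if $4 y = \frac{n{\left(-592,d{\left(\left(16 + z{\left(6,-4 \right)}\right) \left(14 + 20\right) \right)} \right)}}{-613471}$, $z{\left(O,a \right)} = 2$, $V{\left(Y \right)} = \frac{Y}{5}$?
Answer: $\frac{1239211272}{613471} \approx 2020.0$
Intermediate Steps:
$W = 0$ ($W = 2 - 2 = 0$)
$V{\left(Y \right)} = \frac{Y}{5}$ ($V{\left(Y \right)} = Y \frac{1}{5} = \frac{Y}{5}$)
$d{\left(m \right)} = 0$ ($d{\left(m \right)} = - \frac{0}{5} = \left(-1\right) 0 = 0$)
$y = \frac{148}{613471}$ ($y = \frac{\left(-592\right) \frac{1}{-613471}}{4} = \frac{\left(-592\right) \left(- \frac{1}{613471}\right)}{4} = \frac{1}{4} \cdot \frac{592}{613471} = \frac{148}{613471} \approx 0.00024125$)
$X{\left(972 \right)} - y = 2020 - \frac{148}{613471} = \frac{1239211272}{613471}$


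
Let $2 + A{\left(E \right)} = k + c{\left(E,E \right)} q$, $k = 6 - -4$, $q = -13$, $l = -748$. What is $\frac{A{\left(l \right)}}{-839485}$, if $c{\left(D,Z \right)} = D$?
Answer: $- \frac{9732}{839485} \approx -0.011593$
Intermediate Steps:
$k = 10$ ($k = 6 + 4 = 10$)
$A{\left(E \right)} = 8 - 13 E$ ($A{\left(E \right)} = -2 + \left(10 + E \left(-13\right)\right) = -2 - \left(-10 + 13 E\right) = 8 - 13 E$)
$\frac{A{\left(l \right)}}{-839485} = \frac{8 - -9724}{-839485} = \left(8 + 9724\right) \left(- \frac{1}{839485}\right) = 9732 \left(- \frac{1}{839485}\right) = - \frac{9732}{839485}$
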